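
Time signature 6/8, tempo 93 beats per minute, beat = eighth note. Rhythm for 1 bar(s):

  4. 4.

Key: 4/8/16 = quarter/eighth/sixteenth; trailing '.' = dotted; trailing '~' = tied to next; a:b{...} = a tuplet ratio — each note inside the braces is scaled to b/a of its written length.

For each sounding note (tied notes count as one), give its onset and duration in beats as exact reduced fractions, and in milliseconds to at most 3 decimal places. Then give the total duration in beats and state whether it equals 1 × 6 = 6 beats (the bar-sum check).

1) 0.0ms=0b +1935.484ms=3b
2) 1935.484ms=3b +1935.484ms=3b
Σ=6b of 6 (93bpm 6/8) — PASS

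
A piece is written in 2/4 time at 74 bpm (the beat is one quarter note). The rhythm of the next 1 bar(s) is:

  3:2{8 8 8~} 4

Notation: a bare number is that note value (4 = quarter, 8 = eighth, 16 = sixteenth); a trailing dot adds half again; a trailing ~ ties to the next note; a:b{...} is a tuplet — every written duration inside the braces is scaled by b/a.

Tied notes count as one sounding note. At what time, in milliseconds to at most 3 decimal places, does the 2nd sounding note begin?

note 2 onset = 1/3b = 270.27ms

1. 0.0ms @ 0 + 270.27ms (1/3)
2. 270.27ms @ 1/3 + 270.27ms (1/3)
3. 540.541ms @ 2/3 + 1081.081ms (4/3)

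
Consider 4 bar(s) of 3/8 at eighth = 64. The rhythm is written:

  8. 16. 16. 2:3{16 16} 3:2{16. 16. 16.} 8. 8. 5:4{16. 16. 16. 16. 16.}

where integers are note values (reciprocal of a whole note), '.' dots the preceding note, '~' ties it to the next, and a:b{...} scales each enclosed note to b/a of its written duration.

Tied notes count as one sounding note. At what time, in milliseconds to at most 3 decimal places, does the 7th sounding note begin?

note 7 onset = 5b = 4687.5ms

1. 0.0ms @ 0 + 1406.25ms (3/2)
2. 1406.25ms @ 3/2 + 703.125ms (3/4)
3. 2109.375ms @ 9/4 + 703.125ms (3/4)
4. 2812.5ms @ 3 + 703.125ms (3/4)
5. 3515.625ms @ 15/4 + 703.125ms (3/4)
6. 4218.75ms @ 9/2 + 468.75ms (1/2)
7. 4687.5ms @ 5 + 468.75ms (1/2)
8. 5156.25ms @ 11/2 + 468.75ms (1/2)
9. 5625.0ms @ 6 + 1406.25ms (3/2)
10. 7031.25ms @ 15/2 + 1406.25ms (3/2)
11. 8437.5ms @ 9 + 562.5ms (3/5)
12. 9000.0ms @ 48/5 + 562.5ms (3/5)
13. 9562.5ms @ 51/5 + 562.5ms (3/5)
14. 10125.0ms @ 54/5 + 562.5ms (3/5)
15. 10687.5ms @ 57/5 + 562.5ms (3/5)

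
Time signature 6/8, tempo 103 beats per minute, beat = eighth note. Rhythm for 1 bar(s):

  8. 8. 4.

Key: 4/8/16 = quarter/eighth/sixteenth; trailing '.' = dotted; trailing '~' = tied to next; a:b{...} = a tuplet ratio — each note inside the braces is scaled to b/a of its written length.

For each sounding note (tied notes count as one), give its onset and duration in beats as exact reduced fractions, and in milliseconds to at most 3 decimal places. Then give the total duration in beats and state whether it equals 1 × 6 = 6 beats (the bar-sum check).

1) 0.0ms=0b +873.786ms=3/2b
2) 873.786ms=3/2b +873.786ms=3/2b
3) 1747.573ms=3b +1747.573ms=3b
Σ=6b of 6 (103bpm 6/8) — PASS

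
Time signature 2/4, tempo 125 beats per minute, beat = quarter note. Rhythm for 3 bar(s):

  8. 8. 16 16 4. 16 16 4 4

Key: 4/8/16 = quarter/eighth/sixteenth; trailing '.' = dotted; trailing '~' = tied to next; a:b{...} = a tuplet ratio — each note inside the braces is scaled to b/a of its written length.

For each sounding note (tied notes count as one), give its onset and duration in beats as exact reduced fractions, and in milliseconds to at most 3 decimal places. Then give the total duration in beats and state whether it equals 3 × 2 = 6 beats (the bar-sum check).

1) 0.0ms=0b +360.0ms=3/4b
2) 360.0ms=3/4b +360.0ms=3/4b
3) 720.0ms=3/2b +120.0ms=1/4b
4) 840.0ms=7/4b +120.0ms=1/4b
5) 960.0ms=2b +720.0ms=3/2b
6) 1680.0ms=7/2b +120.0ms=1/4b
7) 1800.0ms=15/4b +120.0ms=1/4b
8) 1920.0ms=4b +480.0ms=1b
9) 2400.0ms=5b +480.0ms=1b
Σ=6b of 6 (125bpm 2/4) — PASS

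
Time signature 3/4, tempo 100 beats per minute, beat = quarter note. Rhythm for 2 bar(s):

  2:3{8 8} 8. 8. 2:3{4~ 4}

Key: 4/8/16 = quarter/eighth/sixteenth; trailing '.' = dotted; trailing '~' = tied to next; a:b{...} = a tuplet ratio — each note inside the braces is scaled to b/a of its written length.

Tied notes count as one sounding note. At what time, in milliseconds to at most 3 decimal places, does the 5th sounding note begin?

1. 0.0ms @ 0 + 450.0ms (3/4)
2. 450.0ms @ 3/4 + 450.0ms (3/4)
3. 900.0ms @ 3/2 + 450.0ms (3/4)
4. 1350.0ms @ 9/4 + 450.0ms (3/4)
5. 1800.0ms @ 3 + 1800.0ms (3)

note 5 onset = 3b = 1800.0ms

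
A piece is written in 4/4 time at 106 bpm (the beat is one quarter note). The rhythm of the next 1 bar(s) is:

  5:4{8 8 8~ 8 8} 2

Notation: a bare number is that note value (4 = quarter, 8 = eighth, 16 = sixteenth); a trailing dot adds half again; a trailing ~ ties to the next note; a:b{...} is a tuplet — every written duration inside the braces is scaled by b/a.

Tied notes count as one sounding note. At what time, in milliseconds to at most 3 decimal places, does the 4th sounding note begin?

note 4 onset = 8/5b = 905.66ms

1. 0.0ms @ 0 + 226.415ms (2/5)
2. 226.415ms @ 2/5 + 226.415ms (2/5)
3. 452.83ms @ 4/5 + 452.83ms (4/5)
4. 905.66ms @ 8/5 + 226.415ms (2/5)
5. 1132.075ms @ 2 + 1132.075ms (2)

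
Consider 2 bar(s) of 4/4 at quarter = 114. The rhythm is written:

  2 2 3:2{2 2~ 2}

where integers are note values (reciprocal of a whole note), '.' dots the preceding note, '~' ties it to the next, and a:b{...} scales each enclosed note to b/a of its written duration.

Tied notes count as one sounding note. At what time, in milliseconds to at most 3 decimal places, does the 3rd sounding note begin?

1. 0.0ms @ 0 + 1052.632ms (2)
2. 1052.632ms @ 2 + 1052.632ms (2)
3. 2105.263ms @ 4 + 701.754ms (4/3)
4. 2807.018ms @ 16/3 + 1403.509ms (8/3)

note 3 onset = 4b = 2105.263ms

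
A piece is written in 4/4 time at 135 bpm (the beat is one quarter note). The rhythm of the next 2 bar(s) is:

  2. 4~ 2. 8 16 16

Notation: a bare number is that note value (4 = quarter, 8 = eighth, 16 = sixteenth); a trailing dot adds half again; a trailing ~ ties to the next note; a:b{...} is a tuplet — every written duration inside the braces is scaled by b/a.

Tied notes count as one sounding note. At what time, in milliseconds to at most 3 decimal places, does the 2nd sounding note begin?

note 2 onset = 3b = 1333.333ms

1. 0.0ms @ 0 + 1333.333ms (3)
2. 1333.333ms @ 3 + 1777.778ms (4)
3. 3111.111ms @ 7 + 222.222ms (1/2)
4. 3333.333ms @ 15/2 + 111.111ms (1/4)
5. 3444.444ms @ 31/4 + 111.111ms (1/4)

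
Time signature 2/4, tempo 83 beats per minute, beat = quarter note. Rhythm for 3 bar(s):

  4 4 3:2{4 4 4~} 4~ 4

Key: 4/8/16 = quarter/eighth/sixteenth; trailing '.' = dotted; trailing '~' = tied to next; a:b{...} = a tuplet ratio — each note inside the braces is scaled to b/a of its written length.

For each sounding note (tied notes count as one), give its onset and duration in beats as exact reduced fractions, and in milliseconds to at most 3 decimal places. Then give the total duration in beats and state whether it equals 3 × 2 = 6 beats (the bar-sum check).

1) 0.0ms=0b +722.892ms=1b
2) 722.892ms=1b +722.892ms=1b
3) 1445.783ms=2b +481.928ms=2/3b
4) 1927.711ms=8/3b +481.928ms=2/3b
5) 2409.639ms=10/3b +1927.711ms=8/3b
Σ=6b of 6 (83bpm 2/4) — PASS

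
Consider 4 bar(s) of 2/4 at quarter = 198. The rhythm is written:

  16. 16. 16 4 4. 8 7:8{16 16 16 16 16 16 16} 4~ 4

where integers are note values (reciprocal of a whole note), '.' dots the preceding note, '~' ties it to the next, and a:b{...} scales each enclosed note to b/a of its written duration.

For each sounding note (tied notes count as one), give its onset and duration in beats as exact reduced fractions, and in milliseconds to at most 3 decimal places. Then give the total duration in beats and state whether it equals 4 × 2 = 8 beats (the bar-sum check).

1) 0.0ms=0b +113.636ms=3/8b
2) 113.636ms=3/8b +113.636ms=3/8b
3) 227.273ms=3/4b +75.758ms=1/4b
4) 303.03ms=1b +303.03ms=1b
5) 606.061ms=2b +454.545ms=3/2b
6) 1060.606ms=7/2b +151.515ms=1/2b
7) 1212.121ms=4b +86.58ms=2/7b
8) 1298.701ms=30/7b +86.58ms=2/7b
9) 1385.281ms=32/7b +86.58ms=2/7b
10) 1471.861ms=34/7b +86.58ms=2/7b
11) 1558.442ms=36/7b +86.58ms=2/7b
12) 1645.022ms=38/7b +86.58ms=2/7b
13) 1731.602ms=40/7b +86.58ms=2/7b
14) 1818.182ms=6b +606.061ms=2b
Σ=8b of 8 (198bpm 2/4) — PASS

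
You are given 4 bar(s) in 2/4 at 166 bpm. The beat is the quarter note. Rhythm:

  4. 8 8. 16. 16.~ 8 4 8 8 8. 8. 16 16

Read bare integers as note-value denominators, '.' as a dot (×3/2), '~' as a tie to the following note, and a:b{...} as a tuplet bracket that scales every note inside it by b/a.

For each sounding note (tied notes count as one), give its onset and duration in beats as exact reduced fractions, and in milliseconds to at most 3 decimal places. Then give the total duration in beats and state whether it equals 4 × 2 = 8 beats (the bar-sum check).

1) 0.0ms=0b +542.169ms=3/2b
2) 542.169ms=3/2b +180.723ms=1/2b
3) 722.892ms=2b +271.084ms=3/4b
4) 993.976ms=11/4b +135.542ms=3/8b
5) 1129.518ms=25/8b +316.265ms=7/8b
6) 1445.783ms=4b +361.446ms=1b
7) 1807.229ms=5b +180.723ms=1/2b
8) 1987.952ms=11/2b +180.723ms=1/2b
9) 2168.675ms=6b +271.084ms=3/4b
10) 2439.759ms=27/4b +271.084ms=3/4b
11) 2710.843ms=15/2b +90.361ms=1/4b
12) 2801.205ms=31/4b +90.361ms=1/4b
Σ=8b of 8 (166bpm 2/4) — PASS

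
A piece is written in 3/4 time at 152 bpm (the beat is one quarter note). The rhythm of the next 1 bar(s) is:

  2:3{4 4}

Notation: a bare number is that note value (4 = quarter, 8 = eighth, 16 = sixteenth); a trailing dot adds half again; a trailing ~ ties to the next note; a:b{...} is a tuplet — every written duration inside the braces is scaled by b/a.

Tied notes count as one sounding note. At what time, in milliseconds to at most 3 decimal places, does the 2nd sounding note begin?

note 2 onset = 3/2b = 592.105ms

1. 0.0ms @ 0 + 592.105ms (3/2)
2. 592.105ms @ 3/2 + 592.105ms (3/2)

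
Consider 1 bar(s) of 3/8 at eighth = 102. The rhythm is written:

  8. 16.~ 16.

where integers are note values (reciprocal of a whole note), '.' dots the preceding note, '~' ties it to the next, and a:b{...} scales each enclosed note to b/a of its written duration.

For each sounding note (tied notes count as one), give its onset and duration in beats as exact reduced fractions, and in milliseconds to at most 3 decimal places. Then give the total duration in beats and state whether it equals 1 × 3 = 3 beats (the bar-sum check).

1) 0.0ms=0b +882.353ms=3/2b
2) 882.353ms=3/2b +882.353ms=3/2b
Σ=3b of 3 (102bpm 3/8) — PASS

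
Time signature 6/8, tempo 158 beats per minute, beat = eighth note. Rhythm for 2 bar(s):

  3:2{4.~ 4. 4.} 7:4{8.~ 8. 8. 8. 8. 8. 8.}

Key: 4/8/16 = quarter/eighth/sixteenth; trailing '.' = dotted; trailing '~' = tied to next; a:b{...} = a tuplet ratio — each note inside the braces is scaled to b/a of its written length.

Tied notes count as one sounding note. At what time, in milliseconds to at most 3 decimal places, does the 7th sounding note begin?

1. 0.0ms @ 0 + 1518.987ms (4)
2. 1518.987ms @ 4 + 759.494ms (2)
3. 2278.481ms @ 6 + 650.995ms (12/7)
4. 2929.476ms @ 54/7 + 325.497ms (6/7)
5. 3254.973ms @ 60/7 + 325.497ms (6/7)
6. 3580.47ms @ 66/7 + 325.497ms (6/7)
7. 3905.967ms @ 72/7 + 325.497ms (6/7)
8. 4231.465ms @ 78/7 + 325.497ms (6/7)

note 7 onset = 72/7b = 3905.967ms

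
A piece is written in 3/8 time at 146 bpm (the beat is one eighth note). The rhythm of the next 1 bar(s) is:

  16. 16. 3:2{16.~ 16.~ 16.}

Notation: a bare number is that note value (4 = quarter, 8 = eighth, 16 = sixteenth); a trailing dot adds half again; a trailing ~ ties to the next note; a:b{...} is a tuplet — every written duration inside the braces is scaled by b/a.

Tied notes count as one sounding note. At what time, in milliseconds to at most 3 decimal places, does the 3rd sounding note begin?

note 3 onset = 3/2b = 616.438ms

1. 0.0ms @ 0 + 308.219ms (3/4)
2. 308.219ms @ 3/4 + 308.219ms (3/4)
3. 616.438ms @ 3/2 + 616.438ms (3/2)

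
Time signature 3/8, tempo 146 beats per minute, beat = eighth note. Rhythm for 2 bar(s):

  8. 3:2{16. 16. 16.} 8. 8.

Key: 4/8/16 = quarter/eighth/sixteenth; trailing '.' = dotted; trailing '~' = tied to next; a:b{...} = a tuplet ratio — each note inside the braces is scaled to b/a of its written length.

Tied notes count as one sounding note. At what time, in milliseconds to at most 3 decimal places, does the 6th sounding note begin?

note 6 onset = 9/2b = 1849.315ms

1. 0.0ms @ 0 + 616.438ms (3/2)
2. 616.438ms @ 3/2 + 205.479ms (1/2)
3. 821.918ms @ 2 + 205.479ms (1/2)
4. 1027.397ms @ 5/2 + 205.479ms (1/2)
5. 1232.877ms @ 3 + 616.438ms (3/2)
6. 1849.315ms @ 9/2 + 616.438ms (3/2)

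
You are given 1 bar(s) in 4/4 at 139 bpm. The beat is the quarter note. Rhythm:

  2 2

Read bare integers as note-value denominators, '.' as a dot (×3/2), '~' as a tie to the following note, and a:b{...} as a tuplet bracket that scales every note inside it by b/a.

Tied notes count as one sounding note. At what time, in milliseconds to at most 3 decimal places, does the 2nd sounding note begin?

note 2 onset = 2b = 863.309ms

1. 0.0ms @ 0 + 863.309ms (2)
2. 863.309ms @ 2 + 863.309ms (2)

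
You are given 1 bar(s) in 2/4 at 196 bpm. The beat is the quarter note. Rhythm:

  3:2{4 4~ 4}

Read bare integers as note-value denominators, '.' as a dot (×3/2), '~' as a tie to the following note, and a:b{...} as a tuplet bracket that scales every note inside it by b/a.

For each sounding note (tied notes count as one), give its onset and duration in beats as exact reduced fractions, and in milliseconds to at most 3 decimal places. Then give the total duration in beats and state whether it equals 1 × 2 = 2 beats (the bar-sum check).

1) 0.0ms=0b +204.082ms=2/3b
2) 204.082ms=2/3b +408.163ms=4/3b
Σ=2b of 2 (196bpm 2/4) — PASS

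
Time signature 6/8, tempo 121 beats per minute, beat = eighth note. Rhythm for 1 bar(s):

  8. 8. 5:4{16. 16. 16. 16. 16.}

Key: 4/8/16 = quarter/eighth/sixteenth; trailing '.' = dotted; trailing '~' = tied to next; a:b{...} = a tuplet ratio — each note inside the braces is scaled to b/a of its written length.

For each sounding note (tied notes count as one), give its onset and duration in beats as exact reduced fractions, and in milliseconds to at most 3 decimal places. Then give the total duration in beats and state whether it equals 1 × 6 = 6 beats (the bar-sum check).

1) 0.0ms=0b +743.802ms=3/2b
2) 743.802ms=3/2b +743.802ms=3/2b
3) 1487.603ms=3b +297.521ms=3/5b
4) 1785.124ms=18/5b +297.521ms=3/5b
5) 2082.645ms=21/5b +297.521ms=3/5b
6) 2380.165ms=24/5b +297.521ms=3/5b
7) 2677.686ms=27/5b +297.521ms=3/5b
Σ=6b of 6 (121bpm 6/8) — PASS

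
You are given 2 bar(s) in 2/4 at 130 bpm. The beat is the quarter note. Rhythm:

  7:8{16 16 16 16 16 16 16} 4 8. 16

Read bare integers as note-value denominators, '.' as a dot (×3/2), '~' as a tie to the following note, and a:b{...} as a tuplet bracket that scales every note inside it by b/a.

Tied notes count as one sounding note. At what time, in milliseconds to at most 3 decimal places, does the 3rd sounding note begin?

note 3 onset = 4/7b = 263.736ms

1. 0.0ms @ 0 + 131.868ms (2/7)
2. 131.868ms @ 2/7 + 131.868ms (2/7)
3. 263.736ms @ 4/7 + 131.868ms (2/7)
4. 395.604ms @ 6/7 + 131.868ms (2/7)
5. 527.473ms @ 8/7 + 131.868ms (2/7)
6. 659.341ms @ 10/7 + 131.868ms (2/7)
7. 791.209ms @ 12/7 + 131.868ms (2/7)
8. 923.077ms @ 2 + 461.538ms (1)
9. 1384.615ms @ 3 + 346.154ms (3/4)
10. 1730.769ms @ 15/4 + 115.385ms (1/4)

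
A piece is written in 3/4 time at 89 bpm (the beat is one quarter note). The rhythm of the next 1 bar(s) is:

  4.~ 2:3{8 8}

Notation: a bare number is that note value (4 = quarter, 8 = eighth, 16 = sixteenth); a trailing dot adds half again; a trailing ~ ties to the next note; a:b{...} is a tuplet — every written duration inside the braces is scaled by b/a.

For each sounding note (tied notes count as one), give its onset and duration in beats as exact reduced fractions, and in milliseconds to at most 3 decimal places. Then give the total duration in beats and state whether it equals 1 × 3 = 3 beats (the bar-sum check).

1) 0.0ms=0b +1516.854ms=9/4b
2) 1516.854ms=9/4b +505.618ms=3/4b
Σ=3b of 3 (89bpm 3/4) — PASS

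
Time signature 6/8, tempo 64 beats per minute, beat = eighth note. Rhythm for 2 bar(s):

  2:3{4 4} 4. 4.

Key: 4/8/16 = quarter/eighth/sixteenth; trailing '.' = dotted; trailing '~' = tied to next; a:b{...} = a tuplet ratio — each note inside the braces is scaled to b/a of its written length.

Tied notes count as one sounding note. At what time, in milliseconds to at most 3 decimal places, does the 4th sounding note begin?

note 4 onset = 9b = 8437.5ms

1. 0.0ms @ 0 + 2812.5ms (3)
2. 2812.5ms @ 3 + 2812.5ms (3)
3. 5625.0ms @ 6 + 2812.5ms (3)
4. 8437.5ms @ 9 + 2812.5ms (3)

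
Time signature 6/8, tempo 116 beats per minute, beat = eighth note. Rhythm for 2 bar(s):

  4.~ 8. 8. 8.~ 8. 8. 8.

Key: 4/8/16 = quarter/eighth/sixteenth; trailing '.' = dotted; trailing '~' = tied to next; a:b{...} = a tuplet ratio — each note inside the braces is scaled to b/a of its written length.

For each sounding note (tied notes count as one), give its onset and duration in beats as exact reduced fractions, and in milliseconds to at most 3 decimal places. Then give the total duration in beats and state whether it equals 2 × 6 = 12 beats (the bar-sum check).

1) 0.0ms=0b +2327.586ms=9/2b
2) 2327.586ms=9/2b +775.862ms=3/2b
3) 3103.448ms=6b +1551.724ms=3b
4) 4655.172ms=9b +775.862ms=3/2b
5) 5431.034ms=21/2b +775.862ms=3/2b
Σ=12b of 12 (116bpm 6/8) — PASS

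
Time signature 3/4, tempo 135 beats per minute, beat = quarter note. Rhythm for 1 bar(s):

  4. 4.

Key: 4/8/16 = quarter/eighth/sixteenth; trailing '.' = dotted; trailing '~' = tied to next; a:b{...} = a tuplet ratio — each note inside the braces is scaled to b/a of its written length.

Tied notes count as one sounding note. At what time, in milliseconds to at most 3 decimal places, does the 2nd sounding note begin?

note 2 onset = 3/2b = 666.667ms

1. 0.0ms @ 0 + 666.667ms (3/2)
2. 666.667ms @ 3/2 + 666.667ms (3/2)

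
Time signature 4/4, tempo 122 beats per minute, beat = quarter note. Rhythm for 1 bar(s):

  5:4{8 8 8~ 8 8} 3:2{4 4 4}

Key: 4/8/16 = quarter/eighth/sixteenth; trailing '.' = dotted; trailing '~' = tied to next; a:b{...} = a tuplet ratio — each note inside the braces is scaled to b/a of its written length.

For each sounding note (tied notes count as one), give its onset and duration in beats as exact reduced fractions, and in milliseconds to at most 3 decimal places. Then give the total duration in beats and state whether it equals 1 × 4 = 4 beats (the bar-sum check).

1) 0.0ms=0b +196.721ms=2/5b
2) 196.721ms=2/5b +196.721ms=2/5b
3) 393.443ms=4/5b +393.443ms=4/5b
4) 786.885ms=8/5b +196.721ms=2/5b
5) 983.607ms=2b +327.869ms=2/3b
6) 1311.475ms=8/3b +327.869ms=2/3b
7) 1639.344ms=10/3b +327.869ms=2/3b
Σ=4b of 4 (122bpm 4/4) — PASS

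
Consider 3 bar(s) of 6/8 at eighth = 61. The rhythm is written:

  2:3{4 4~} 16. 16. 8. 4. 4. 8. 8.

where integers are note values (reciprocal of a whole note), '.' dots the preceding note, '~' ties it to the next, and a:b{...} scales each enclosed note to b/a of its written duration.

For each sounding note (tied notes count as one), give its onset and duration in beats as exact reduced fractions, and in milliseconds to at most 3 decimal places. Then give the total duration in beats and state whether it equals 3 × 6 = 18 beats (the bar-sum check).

1) 0.0ms=0b +2950.82ms=3b
2) 2950.82ms=3b +3688.525ms=15/4b
3) 6639.344ms=27/4b +737.705ms=3/4b
4) 7377.049ms=15/2b +1475.41ms=3/2b
5) 8852.459ms=9b +2950.82ms=3b
6) 11803.279ms=12b +2950.82ms=3b
7) 14754.098ms=15b +1475.41ms=3/2b
8) 16229.508ms=33/2b +1475.41ms=3/2b
Σ=18b of 18 (61bpm 6/8) — PASS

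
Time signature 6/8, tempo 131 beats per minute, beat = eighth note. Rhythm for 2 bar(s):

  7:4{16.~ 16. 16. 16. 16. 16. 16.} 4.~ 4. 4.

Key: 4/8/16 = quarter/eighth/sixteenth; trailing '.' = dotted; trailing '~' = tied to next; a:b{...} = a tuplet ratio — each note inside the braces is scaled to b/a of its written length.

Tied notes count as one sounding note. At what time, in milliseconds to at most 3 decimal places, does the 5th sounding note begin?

note 5 onset = 15/7b = 981.461ms

1. 0.0ms @ 0 + 392.585ms (6/7)
2. 392.585ms @ 6/7 + 196.292ms (3/7)
3. 588.877ms @ 9/7 + 196.292ms (3/7)
4. 785.169ms @ 12/7 + 196.292ms (3/7)
5. 981.461ms @ 15/7 + 196.292ms (3/7)
6. 1177.754ms @ 18/7 + 196.292ms (3/7)
7. 1374.046ms @ 3 + 2748.092ms (6)
8. 4122.137ms @ 9 + 1374.046ms (3)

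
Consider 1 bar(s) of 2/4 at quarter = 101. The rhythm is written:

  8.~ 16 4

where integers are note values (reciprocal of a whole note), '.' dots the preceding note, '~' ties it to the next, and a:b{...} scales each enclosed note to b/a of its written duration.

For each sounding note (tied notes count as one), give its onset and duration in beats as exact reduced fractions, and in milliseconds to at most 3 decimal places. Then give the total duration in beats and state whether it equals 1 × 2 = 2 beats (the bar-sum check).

1) 0.0ms=0b +594.059ms=1b
2) 594.059ms=1b +594.059ms=1b
Σ=2b of 2 (101bpm 2/4) — PASS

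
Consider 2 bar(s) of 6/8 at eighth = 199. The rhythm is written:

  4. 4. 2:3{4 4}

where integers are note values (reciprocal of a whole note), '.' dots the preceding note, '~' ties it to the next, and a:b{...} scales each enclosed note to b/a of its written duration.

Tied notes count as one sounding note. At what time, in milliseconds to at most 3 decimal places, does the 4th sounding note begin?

note 4 onset = 9b = 2713.568ms

1. 0.0ms @ 0 + 904.523ms (3)
2. 904.523ms @ 3 + 904.523ms (3)
3. 1809.045ms @ 6 + 904.523ms (3)
4. 2713.568ms @ 9 + 904.523ms (3)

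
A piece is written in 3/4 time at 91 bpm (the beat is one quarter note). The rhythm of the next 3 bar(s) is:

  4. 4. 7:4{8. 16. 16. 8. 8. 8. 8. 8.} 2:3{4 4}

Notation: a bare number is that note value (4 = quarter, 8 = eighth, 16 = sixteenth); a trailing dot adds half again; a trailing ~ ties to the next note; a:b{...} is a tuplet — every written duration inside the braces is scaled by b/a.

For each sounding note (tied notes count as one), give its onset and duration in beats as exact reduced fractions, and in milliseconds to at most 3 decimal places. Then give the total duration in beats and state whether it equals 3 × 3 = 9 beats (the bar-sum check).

1) 0.0ms=0b +989.011ms=3/2b
2) 989.011ms=3/2b +989.011ms=3/2b
3) 1978.022ms=3b +282.575ms=3/7b
4) 2260.597ms=24/7b +141.287ms=3/14b
5) 2401.884ms=51/14b +141.287ms=3/14b
6) 2543.171ms=27/7b +282.575ms=3/7b
7) 2825.746ms=30/7b +282.575ms=3/7b
8) 3108.32ms=33/7b +282.575ms=3/7b
9) 3390.895ms=36/7b +282.575ms=3/7b
10) 3673.469ms=39/7b +282.575ms=3/7b
11) 3956.044ms=6b +989.011ms=3/2b
12) 4945.055ms=15/2b +989.011ms=3/2b
Σ=9b of 9 (91bpm 3/4) — PASS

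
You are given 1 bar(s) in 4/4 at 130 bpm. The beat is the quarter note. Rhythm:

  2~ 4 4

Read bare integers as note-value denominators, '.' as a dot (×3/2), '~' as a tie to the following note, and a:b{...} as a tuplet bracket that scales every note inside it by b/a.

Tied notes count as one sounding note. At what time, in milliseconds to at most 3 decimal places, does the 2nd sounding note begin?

note 2 onset = 3b = 1384.615ms

1. 0.0ms @ 0 + 1384.615ms (3)
2. 1384.615ms @ 3 + 461.538ms (1)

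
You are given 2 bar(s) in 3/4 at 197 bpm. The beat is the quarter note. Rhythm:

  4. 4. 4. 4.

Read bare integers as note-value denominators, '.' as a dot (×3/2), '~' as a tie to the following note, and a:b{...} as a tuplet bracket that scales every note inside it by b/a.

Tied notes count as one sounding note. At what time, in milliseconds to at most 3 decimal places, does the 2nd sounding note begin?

1. 0.0ms @ 0 + 456.853ms (3/2)
2. 456.853ms @ 3/2 + 456.853ms (3/2)
3. 913.706ms @ 3 + 456.853ms (3/2)
4. 1370.558ms @ 9/2 + 456.853ms (3/2)

note 2 onset = 3/2b = 456.853ms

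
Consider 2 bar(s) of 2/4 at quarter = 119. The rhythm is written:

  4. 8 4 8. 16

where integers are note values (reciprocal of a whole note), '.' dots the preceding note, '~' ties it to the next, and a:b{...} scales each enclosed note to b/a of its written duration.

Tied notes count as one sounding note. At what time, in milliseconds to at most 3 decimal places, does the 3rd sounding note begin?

1. 0.0ms @ 0 + 756.303ms (3/2)
2. 756.303ms @ 3/2 + 252.101ms (1/2)
3. 1008.403ms @ 2 + 504.202ms (1)
4. 1512.605ms @ 3 + 378.151ms (3/4)
5. 1890.756ms @ 15/4 + 126.05ms (1/4)

note 3 onset = 2b = 1008.403ms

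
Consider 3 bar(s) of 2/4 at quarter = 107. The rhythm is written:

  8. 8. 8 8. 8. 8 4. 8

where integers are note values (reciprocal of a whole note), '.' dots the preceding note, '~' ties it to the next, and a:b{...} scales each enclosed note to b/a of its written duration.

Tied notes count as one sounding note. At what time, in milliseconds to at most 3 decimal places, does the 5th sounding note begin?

1. 0.0ms @ 0 + 420.561ms (3/4)
2. 420.561ms @ 3/4 + 420.561ms (3/4)
3. 841.121ms @ 3/2 + 280.374ms (1/2)
4. 1121.495ms @ 2 + 420.561ms (3/4)
5. 1542.056ms @ 11/4 + 420.561ms (3/4)
6. 1962.617ms @ 7/2 + 280.374ms (1/2)
7. 2242.991ms @ 4 + 841.121ms (3/2)
8. 3084.112ms @ 11/2 + 280.374ms (1/2)

note 5 onset = 11/4b = 1542.056ms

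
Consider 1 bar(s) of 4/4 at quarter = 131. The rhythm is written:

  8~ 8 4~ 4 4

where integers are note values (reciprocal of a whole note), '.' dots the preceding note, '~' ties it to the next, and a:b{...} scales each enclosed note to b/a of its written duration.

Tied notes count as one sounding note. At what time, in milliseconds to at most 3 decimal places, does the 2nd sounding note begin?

note 2 onset = 1b = 458.015ms

1. 0.0ms @ 0 + 458.015ms (1)
2. 458.015ms @ 1 + 916.031ms (2)
3. 1374.046ms @ 3 + 458.015ms (1)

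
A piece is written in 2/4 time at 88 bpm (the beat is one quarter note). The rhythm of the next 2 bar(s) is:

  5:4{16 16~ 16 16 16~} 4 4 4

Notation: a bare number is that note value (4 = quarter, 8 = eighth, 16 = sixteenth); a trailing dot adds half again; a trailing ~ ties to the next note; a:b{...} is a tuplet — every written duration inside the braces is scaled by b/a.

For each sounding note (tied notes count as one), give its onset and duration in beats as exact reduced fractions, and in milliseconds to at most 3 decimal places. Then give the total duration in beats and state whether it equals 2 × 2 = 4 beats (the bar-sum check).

1) 0.0ms=0b +136.364ms=1/5b
2) 136.364ms=1/5b +272.727ms=2/5b
3) 409.091ms=3/5b +136.364ms=1/5b
4) 545.455ms=4/5b +818.182ms=6/5b
5) 1363.636ms=2b +681.818ms=1b
6) 2045.455ms=3b +681.818ms=1b
Σ=4b of 4 (88bpm 2/4) — PASS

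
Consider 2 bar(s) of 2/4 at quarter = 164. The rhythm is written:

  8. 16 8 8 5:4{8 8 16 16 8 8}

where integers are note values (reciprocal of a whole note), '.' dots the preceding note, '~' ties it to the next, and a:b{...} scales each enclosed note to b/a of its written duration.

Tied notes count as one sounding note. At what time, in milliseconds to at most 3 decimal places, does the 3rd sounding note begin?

note 3 onset = 1b = 365.854ms

1. 0.0ms @ 0 + 274.39ms (3/4)
2. 274.39ms @ 3/4 + 91.463ms (1/4)
3. 365.854ms @ 1 + 182.927ms (1/2)
4. 548.78ms @ 3/2 + 182.927ms (1/2)
5. 731.707ms @ 2 + 146.341ms (2/5)
6. 878.049ms @ 12/5 + 146.341ms (2/5)
7. 1024.39ms @ 14/5 + 73.171ms (1/5)
8. 1097.561ms @ 3 + 73.171ms (1/5)
9. 1170.732ms @ 16/5 + 146.341ms (2/5)
10. 1317.073ms @ 18/5 + 146.341ms (2/5)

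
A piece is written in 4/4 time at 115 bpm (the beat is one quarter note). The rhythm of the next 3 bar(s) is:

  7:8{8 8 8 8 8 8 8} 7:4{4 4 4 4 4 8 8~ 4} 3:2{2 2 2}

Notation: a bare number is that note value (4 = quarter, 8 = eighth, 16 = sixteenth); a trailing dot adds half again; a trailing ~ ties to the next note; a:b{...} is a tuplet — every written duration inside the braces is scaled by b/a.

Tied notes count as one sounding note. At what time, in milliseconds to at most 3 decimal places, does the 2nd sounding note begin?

note 2 onset = 4/7b = 298.137ms

1. 0.0ms @ 0 + 298.137ms (4/7)
2. 298.137ms @ 4/7 + 298.137ms (4/7)
3. 596.273ms @ 8/7 + 298.137ms (4/7)
4. 894.41ms @ 12/7 + 298.137ms (4/7)
5. 1192.547ms @ 16/7 + 298.137ms (4/7)
6. 1490.683ms @ 20/7 + 298.137ms (4/7)
7. 1788.82ms @ 24/7 + 298.137ms (4/7)
8. 2086.957ms @ 4 + 298.137ms (4/7)
9. 2385.093ms @ 32/7 + 298.137ms (4/7)
10. 2683.23ms @ 36/7 + 298.137ms (4/7)
11. 2981.366ms @ 40/7 + 298.137ms (4/7)
12. 3279.503ms @ 44/7 + 298.137ms (4/7)
13. 3577.64ms @ 48/7 + 149.068ms (2/7)
14. 3726.708ms @ 50/7 + 447.205ms (6/7)
15. 4173.913ms @ 8 + 695.652ms (4/3)
16. 4869.565ms @ 28/3 + 695.652ms (4/3)
17. 5565.217ms @ 32/3 + 695.652ms (4/3)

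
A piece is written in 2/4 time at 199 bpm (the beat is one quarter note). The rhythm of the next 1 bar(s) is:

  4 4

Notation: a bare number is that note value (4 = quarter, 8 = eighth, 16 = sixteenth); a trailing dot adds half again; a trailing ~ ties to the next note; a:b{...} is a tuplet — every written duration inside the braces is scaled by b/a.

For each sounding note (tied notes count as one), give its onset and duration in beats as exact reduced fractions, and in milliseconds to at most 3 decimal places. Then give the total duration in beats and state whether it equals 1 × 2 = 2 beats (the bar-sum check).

1) 0.0ms=0b +301.508ms=1b
2) 301.508ms=1b +301.508ms=1b
Σ=2b of 2 (199bpm 2/4) — PASS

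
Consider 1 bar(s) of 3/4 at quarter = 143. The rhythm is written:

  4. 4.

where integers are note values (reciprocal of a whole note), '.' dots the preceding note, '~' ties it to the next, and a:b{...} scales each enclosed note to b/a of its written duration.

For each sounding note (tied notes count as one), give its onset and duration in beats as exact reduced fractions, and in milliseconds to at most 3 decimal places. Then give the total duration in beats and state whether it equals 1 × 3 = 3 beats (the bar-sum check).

1) 0.0ms=0b +629.371ms=3/2b
2) 629.371ms=3/2b +629.371ms=3/2b
Σ=3b of 3 (143bpm 3/4) — PASS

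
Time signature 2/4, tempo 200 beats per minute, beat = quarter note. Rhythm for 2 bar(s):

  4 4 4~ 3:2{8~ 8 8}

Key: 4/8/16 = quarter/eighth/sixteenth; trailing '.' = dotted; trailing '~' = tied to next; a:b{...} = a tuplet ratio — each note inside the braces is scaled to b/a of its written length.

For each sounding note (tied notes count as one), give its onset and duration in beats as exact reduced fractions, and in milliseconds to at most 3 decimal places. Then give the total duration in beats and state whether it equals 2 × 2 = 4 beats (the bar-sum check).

1) 0.0ms=0b +300.0ms=1b
2) 300.0ms=1b +300.0ms=1b
3) 600.0ms=2b +500.0ms=5/3b
4) 1100.0ms=11/3b +100.0ms=1/3b
Σ=4b of 4 (200bpm 2/4) — PASS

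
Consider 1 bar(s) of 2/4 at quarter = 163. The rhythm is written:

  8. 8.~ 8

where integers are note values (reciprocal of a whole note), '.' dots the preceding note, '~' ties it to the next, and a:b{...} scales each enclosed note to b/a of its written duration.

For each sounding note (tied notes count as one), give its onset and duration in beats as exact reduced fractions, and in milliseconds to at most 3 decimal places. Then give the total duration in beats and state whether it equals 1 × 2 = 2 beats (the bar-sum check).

1) 0.0ms=0b +276.074ms=3/4b
2) 276.074ms=3/4b +460.123ms=5/4b
Σ=2b of 2 (163bpm 2/4) — PASS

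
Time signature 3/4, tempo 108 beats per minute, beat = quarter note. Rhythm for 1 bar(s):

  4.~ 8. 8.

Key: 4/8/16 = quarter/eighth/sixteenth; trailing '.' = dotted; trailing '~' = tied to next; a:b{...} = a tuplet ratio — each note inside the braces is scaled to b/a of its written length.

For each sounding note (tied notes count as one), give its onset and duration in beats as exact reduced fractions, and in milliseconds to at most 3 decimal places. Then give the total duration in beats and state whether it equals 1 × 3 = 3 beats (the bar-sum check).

1) 0.0ms=0b +1250.0ms=9/4b
2) 1250.0ms=9/4b +416.667ms=3/4b
Σ=3b of 3 (108bpm 3/4) — PASS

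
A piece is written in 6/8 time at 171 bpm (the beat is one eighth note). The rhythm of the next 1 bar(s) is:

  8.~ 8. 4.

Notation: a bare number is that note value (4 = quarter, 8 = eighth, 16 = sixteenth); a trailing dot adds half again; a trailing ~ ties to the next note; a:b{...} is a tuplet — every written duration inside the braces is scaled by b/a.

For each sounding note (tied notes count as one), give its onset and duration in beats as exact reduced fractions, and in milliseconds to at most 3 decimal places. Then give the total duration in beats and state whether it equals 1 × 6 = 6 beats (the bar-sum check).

1) 0.0ms=0b +1052.632ms=3b
2) 1052.632ms=3b +1052.632ms=3b
Σ=6b of 6 (171bpm 6/8) — PASS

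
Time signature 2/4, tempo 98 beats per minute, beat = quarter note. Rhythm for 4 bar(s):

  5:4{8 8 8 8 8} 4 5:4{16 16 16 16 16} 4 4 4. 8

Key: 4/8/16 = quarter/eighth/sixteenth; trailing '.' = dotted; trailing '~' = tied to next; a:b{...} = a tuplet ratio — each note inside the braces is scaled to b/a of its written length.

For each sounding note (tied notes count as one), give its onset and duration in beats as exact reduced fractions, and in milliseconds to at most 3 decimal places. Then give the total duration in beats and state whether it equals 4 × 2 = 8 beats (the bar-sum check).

1) 0.0ms=0b +244.898ms=2/5b
2) 244.898ms=2/5b +244.898ms=2/5b
3) 489.796ms=4/5b +244.898ms=2/5b
4) 734.694ms=6/5b +244.898ms=2/5b
5) 979.592ms=8/5b +244.898ms=2/5b
6) 1224.49ms=2b +612.245ms=1b
7) 1836.735ms=3b +122.449ms=1/5b
8) 1959.184ms=16/5b +122.449ms=1/5b
9) 2081.633ms=17/5b +122.449ms=1/5b
10) 2204.082ms=18/5b +122.449ms=1/5b
11) 2326.531ms=19/5b +122.449ms=1/5b
12) 2448.98ms=4b +612.245ms=1b
13) 3061.224ms=5b +612.245ms=1b
14) 3673.469ms=6b +918.367ms=3/2b
15) 4591.837ms=15/2b +306.122ms=1/2b
Σ=8b of 8 (98bpm 2/4) — PASS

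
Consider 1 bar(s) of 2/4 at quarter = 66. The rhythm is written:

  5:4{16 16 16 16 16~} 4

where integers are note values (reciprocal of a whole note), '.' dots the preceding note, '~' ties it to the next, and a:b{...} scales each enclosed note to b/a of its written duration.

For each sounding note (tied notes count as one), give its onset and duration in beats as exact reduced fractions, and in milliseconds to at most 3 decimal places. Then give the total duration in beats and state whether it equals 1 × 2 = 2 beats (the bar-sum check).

1) 0.0ms=0b +181.818ms=1/5b
2) 181.818ms=1/5b +181.818ms=1/5b
3) 363.636ms=2/5b +181.818ms=1/5b
4) 545.455ms=3/5b +181.818ms=1/5b
5) 727.273ms=4/5b +1090.909ms=6/5b
Σ=2b of 2 (66bpm 2/4) — PASS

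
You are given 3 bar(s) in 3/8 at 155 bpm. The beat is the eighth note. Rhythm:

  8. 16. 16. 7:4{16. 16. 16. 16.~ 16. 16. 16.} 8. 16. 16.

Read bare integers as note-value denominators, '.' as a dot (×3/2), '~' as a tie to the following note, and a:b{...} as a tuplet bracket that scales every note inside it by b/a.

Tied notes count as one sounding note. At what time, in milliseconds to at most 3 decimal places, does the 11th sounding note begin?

note 11 onset = 15/2b = 2903.226ms

1. 0.0ms @ 0 + 580.645ms (3/2)
2. 580.645ms @ 3/2 + 290.323ms (3/4)
3. 870.968ms @ 9/4 + 290.323ms (3/4)
4. 1161.29ms @ 3 + 165.899ms (3/7)
5. 1327.189ms @ 24/7 + 165.899ms (3/7)
6. 1493.088ms @ 27/7 + 165.899ms (3/7)
7. 1658.986ms @ 30/7 + 331.797ms (6/7)
8. 1990.783ms @ 36/7 + 165.899ms (3/7)
9. 2156.682ms @ 39/7 + 165.899ms (3/7)
10. 2322.581ms @ 6 + 580.645ms (3/2)
11. 2903.226ms @ 15/2 + 290.323ms (3/4)
12. 3193.548ms @ 33/4 + 290.323ms (3/4)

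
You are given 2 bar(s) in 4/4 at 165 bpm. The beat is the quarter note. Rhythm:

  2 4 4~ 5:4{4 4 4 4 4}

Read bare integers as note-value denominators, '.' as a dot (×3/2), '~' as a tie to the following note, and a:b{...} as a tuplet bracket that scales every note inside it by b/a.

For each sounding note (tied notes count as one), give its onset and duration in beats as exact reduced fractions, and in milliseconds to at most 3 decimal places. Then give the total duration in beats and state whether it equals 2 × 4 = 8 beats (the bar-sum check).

1) 0.0ms=0b +727.273ms=2b
2) 727.273ms=2b +363.636ms=1b
3) 1090.909ms=3b +654.545ms=9/5b
4) 1745.455ms=24/5b +290.909ms=4/5b
5) 2036.364ms=28/5b +290.909ms=4/5b
6) 2327.273ms=32/5b +290.909ms=4/5b
7) 2618.182ms=36/5b +290.909ms=4/5b
Σ=8b of 8 (165bpm 4/4) — PASS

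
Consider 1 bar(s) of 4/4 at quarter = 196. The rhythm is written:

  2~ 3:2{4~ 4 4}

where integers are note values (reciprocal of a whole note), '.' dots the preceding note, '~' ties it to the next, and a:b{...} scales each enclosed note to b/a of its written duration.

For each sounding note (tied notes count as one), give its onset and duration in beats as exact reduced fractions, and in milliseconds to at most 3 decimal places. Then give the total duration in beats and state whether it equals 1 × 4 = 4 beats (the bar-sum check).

1) 0.0ms=0b +1020.408ms=10/3b
2) 1020.408ms=10/3b +204.082ms=2/3b
Σ=4b of 4 (196bpm 4/4) — PASS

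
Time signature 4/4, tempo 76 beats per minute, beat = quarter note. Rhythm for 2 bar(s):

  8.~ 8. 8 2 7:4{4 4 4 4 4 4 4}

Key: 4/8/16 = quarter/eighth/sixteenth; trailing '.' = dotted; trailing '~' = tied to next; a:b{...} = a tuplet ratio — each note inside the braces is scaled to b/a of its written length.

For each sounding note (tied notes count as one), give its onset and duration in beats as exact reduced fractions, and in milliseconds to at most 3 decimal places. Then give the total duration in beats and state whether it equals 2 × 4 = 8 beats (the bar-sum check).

1) 0.0ms=0b +1184.211ms=3/2b
2) 1184.211ms=3/2b +394.737ms=1/2b
3) 1578.947ms=2b +1578.947ms=2b
4) 3157.895ms=4b +451.128ms=4/7b
5) 3609.023ms=32/7b +451.128ms=4/7b
6) 4060.15ms=36/7b +451.128ms=4/7b
7) 4511.278ms=40/7b +451.128ms=4/7b
8) 4962.406ms=44/7b +451.128ms=4/7b
9) 5413.534ms=48/7b +451.128ms=4/7b
10) 5864.662ms=52/7b +451.128ms=4/7b
Σ=8b of 8 (76bpm 4/4) — PASS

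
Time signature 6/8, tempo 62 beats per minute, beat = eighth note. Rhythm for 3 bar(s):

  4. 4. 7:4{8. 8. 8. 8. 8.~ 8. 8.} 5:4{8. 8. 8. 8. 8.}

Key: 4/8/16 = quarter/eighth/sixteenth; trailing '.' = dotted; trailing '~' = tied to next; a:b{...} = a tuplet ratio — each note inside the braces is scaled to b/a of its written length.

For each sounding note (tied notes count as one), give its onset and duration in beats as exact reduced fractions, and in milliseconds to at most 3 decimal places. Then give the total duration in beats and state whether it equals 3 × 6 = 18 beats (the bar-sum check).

1) 0.0ms=0b +2903.226ms=3b
2) 2903.226ms=3b +2903.226ms=3b
3) 5806.452ms=6b +829.493ms=6/7b
4) 6635.945ms=48/7b +829.493ms=6/7b
5) 7465.438ms=54/7b +829.493ms=6/7b
6) 8294.931ms=60/7b +829.493ms=6/7b
7) 9124.424ms=66/7b +1658.986ms=12/7b
8) 10783.41ms=78/7b +829.493ms=6/7b
9) 11612.903ms=12b +1161.29ms=6/5b
10) 12774.194ms=66/5b +1161.29ms=6/5b
11) 13935.484ms=72/5b +1161.29ms=6/5b
12) 15096.774ms=78/5b +1161.29ms=6/5b
13) 16258.065ms=84/5b +1161.29ms=6/5b
Σ=18b of 18 (62bpm 6/8) — PASS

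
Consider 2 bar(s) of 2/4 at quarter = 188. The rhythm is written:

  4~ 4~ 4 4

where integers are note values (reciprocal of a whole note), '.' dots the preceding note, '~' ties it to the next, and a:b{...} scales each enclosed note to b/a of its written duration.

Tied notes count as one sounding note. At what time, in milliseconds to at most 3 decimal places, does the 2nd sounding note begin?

note 2 onset = 3b = 957.447ms

1. 0.0ms @ 0 + 957.447ms (3)
2. 957.447ms @ 3 + 319.149ms (1)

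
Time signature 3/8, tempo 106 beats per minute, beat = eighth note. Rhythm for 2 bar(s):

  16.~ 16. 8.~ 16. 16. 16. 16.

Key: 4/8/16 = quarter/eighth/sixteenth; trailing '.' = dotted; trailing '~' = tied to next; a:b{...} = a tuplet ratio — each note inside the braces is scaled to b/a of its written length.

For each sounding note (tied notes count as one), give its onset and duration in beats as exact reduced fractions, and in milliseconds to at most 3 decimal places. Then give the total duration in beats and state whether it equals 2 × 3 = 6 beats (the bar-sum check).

1) 0.0ms=0b +849.057ms=3/2b
2) 849.057ms=3/2b +1273.585ms=9/4b
3) 2122.642ms=15/4b +424.528ms=3/4b
4) 2547.17ms=9/2b +424.528ms=3/4b
5) 2971.698ms=21/4b +424.528ms=3/4b
Σ=6b of 6 (106bpm 3/8) — PASS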